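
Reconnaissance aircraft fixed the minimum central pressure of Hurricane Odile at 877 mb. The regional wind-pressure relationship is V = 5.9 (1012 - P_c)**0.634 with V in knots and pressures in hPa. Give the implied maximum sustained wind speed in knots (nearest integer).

ΔP = 1012 − 877 = 135 mb.
135^0.634 ≈ 22.420.
V ≈ 5.9 × 22.420 ≈ 132.3 kt.

132 kt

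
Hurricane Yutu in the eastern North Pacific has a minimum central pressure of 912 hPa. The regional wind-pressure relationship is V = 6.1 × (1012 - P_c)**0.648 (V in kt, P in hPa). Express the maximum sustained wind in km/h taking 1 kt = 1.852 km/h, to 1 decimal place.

223.3 km/h

ΔP = 1012 − 912 = 100 hPa.
V ≈ 6.1 × 100^0.648 = 6.1 × 19.770 ≈ 120.595 kt.
120.595 × 1.852 ≈ 223.34 km/h → 223.3 km/h.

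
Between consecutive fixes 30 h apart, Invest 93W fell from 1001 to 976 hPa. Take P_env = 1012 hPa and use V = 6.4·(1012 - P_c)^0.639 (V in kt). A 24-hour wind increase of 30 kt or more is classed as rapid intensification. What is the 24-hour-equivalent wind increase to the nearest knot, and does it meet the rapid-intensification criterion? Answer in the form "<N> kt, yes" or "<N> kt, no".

V₁: ΔP = 11, V ≈ 6.4 × 11^0.639 ≈ 29.62 kt.
V₂: ΔP = 36, V ≈ 6.4 × 36^0.639 ≈ 63.19 kt.
ΔV over 30 h = 33.57 kt → 24 h equivalent = 33.57 × 24/30 ≈ 26.86 kt.
27 kt < 30 kt ⇒ not rapid intensification.

27 kt, no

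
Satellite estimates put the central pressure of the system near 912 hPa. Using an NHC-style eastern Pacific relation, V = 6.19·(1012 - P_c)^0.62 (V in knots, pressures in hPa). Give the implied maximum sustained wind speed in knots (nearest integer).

108 kt

ΔP = 1012 − 912 = 100 hPa.
100^0.62 ≈ 17.378.
V ≈ 6.19 × 17.378 ≈ 107.6 kt.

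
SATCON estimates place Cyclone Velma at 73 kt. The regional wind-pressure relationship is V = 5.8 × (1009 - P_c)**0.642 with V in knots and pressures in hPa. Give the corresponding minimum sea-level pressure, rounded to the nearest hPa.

ΔP = (V / 5.8)^(1/0.642) = (73/5.8)^1.558.
73/5.8 = 12.586; 12.586^1.558 ≈ 51.67 hPa.
P_c = 1009 − 51.67 = 957.33 ≈ 957 hPa.

957 hPa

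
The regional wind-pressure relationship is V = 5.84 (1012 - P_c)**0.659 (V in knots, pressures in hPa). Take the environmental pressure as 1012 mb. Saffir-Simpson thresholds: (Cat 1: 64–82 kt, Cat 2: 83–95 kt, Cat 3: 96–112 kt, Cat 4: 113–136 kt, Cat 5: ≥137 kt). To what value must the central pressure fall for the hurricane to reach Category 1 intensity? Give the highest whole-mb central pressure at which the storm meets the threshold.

974 mb

Category 1 begins at V = 64 kt.
Required ΔP = (64/5.84)^(1/0.659) = 10.959^1.517 ≈ 37.83 mb.
P_c ≤ 1012 − 37.83 = 974.17, so the highest integer P_c is 974 mb.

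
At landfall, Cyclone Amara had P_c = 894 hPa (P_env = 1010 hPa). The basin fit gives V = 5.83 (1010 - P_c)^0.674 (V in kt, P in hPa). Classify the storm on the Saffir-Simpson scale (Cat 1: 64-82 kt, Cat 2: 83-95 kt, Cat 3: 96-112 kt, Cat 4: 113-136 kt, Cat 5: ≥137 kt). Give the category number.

5

ΔP = 1010 − 894 = 116 hPa.
V ≈ 5.83 × 116^0.674 = 5.83 × 24.63 ≈ 144 kt.
144 kt falls in the Category 5 band.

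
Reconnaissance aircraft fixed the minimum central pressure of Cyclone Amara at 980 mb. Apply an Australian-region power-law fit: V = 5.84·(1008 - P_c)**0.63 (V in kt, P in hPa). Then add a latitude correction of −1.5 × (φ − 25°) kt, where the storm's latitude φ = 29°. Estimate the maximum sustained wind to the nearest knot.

ΔP = 1008 − 980 = 28 mb.
28^0.63 ≈ 8.160.
V ≈ 5.84 × 8.160 ≈ 47.7 kt.
Latitude correction: −1.5 × (29 − 25) = -6 kt.
Corrected V ≈ 41.7 kt → 42 kt.

42 kt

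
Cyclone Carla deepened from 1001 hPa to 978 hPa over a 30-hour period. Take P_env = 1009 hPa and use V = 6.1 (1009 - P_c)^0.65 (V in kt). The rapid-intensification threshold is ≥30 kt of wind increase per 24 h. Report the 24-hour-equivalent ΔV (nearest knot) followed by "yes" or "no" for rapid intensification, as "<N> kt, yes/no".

27 kt, no

V₁: ΔP = 8, V ≈ 6.1 × 8^0.65 ≈ 23.57 kt.
V₂: ΔP = 31, V ≈ 6.1 × 31^0.65 ≈ 56.85 kt.
ΔV over 30 h = 33.28 kt → 24 h equivalent = 33.28 × 24/30 ≈ 26.62 kt.
27 kt < 30 kt ⇒ not rapid intensification.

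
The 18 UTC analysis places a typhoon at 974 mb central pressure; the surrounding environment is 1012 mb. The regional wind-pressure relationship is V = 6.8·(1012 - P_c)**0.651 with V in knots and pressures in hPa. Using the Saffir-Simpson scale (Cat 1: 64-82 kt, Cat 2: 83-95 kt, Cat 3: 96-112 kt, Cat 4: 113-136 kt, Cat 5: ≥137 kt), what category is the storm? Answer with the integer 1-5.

ΔP = 1012 − 974 = 38 mb.
V ≈ 6.8 × 38^0.651 = 6.8 × 10.68 ≈ 73 kt.
73 kt falls in the Category 1 band.

1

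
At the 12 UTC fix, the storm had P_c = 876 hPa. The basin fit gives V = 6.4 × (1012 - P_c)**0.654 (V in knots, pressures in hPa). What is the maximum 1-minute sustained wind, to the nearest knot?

159 kt

ΔP = 1012 − 876 = 136 hPa.
136^0.654 ≈ 24.850.
V ≈ 6.4 × 24.850 ≈ 159.0 kt.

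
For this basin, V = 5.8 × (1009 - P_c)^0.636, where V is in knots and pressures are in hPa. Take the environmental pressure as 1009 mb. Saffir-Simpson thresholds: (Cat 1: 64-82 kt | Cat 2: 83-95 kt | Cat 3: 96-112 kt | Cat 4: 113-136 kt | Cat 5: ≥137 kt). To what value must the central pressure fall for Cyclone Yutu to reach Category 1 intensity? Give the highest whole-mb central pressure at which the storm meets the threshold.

965 mb

Category 1 begins at V = 64 kt.
Required ΔP = (64/5.8)^(1/0.636) = 11.034^1.572 ≈ 43.61 mb.
P_c ≤ 1009 − 43.61 = 965.39, so the highest integer P_c is 965 mb.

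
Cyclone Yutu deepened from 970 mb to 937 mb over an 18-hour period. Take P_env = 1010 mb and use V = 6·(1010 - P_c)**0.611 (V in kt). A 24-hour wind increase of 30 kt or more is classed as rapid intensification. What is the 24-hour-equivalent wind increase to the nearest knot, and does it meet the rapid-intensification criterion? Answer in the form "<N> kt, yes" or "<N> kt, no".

V₁: ΔP = 40, V ≈ 6 × 40^0.611 ≈ 57.15 kt.
V₂: ΔP = 73, V ≈ 6 × 73^0.611 ≈ 82.54 kt.
ΔV over 18 h = 25.39 kt → 24 h equivalent = 25.39 × 24/18 ≈ 33.85 kt.
34 kt ≥ 30 kt ⇒ rapid intensification.

34 kt, yes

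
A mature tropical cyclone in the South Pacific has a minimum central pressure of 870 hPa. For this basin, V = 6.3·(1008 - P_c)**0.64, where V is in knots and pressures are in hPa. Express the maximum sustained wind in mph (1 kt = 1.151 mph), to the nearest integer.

170 mph

ΔP = 1008 − 870 = 138 hPa.
V ≈ 6.3 × 138^0.64 = 6.3 × 23.417 ≈ 147.524 kt.
147.524 × 1.151 ≈ 169.80 mph → 170 mph.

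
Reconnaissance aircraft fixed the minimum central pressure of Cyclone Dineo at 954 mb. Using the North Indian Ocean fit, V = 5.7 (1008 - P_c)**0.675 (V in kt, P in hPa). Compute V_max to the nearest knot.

84 kt

ΔP = 1008 − 954 = 54 mb.
54^0.675 ≈ 14.769.
V ≈ 5.7 × 14.769 ≈ 84.2 kt.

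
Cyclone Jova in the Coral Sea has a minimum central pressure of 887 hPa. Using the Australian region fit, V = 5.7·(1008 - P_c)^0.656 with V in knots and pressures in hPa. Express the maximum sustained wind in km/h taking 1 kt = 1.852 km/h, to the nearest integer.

ΔP = 1008 − 887 = 121 hPa.
V ≈ 5.7 × 121^0.656 = 5.7 × 23.244 ≈ 132.490 kt.
132.490 × 1.852 ≈ 245.37 km/h → 245 km/h.

245 km/h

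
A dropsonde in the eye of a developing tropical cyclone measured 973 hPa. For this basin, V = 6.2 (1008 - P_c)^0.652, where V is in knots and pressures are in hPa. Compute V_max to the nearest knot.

63 kt

ΔP = 1008 − 973 = 35 hPa.
35^0.652 ≈ 10.156.
V ≈ 6.2 × 10.156 ≈ 63.0 kt.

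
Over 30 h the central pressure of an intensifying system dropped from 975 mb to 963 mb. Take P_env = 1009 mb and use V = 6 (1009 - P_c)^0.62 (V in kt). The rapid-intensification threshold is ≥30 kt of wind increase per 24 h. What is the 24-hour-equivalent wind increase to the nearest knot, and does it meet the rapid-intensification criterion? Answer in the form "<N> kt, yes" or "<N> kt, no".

V₁: ΔP = 34, V ≈ 6 × 34^0.62 ≈ 53.42 kt.
V₂: ΔP = 46, V ≈ 6 × 46^0.62 ≈ 64.43 kt.
ΔV over 30 h = 11.01 kt → 24 h equivalent = 11.01 × 24/30 ≈ 8.81 kt.
9 kt < 30 kt ⇒ not rapid intensification.

9 kt, no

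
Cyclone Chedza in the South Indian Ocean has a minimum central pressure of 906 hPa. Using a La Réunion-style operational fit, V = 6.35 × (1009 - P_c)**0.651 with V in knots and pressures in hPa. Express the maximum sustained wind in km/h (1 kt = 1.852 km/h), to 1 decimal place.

ΔP = 1009 − 906 = 103 hPa.
V ≈ 6.35 × 103^0.651 = 6.35 × 20.434 ≈ 129.757 kt.
129.757 × 1.852 ≈ 240.31 km/h → 240.3 km/h.

240.3 km/h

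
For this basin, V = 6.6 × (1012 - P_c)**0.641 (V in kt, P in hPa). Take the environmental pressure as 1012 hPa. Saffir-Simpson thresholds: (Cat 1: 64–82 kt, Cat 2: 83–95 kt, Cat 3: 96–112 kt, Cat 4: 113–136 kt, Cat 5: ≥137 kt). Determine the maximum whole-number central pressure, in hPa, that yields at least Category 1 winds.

Category 1 begins at V = 64 kt.
Required ΔP = (64/6.6)^(1/0.641) = 9.697^1.560 ≈ 34.61 hPa.
P_c ≤ 1012 − 34.61 = 977.39, so the highest integer P_c is 977 hPa.

977 hPa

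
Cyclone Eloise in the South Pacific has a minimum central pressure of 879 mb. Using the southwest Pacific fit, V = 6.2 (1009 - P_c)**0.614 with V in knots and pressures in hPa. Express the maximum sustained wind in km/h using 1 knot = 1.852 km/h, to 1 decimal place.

ΔP = 1009 − 879 = 130 mb.
V ≈ 6.2 × 130^0.614 = 6.2 × 19.859 ≈ 123.127 kt.
123.127 × 1.852 ≈ 228.03 km/h → 228.0 km/h.

228.0 km/h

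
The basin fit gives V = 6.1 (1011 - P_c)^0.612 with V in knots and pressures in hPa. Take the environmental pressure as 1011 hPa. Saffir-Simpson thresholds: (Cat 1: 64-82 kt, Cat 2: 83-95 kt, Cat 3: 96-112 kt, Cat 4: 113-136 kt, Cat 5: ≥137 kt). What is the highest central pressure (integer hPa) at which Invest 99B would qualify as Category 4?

Category 4 begins at V = 113 kt.
Required ΔP = (113/6.1)^(1/0.612) = 18.525^1.634 ≈ 117.89 hPa.
P_c ≤ 1011 − 117.89 = 893.11, so the highest integer P_c is 893 hPa.

893 hPa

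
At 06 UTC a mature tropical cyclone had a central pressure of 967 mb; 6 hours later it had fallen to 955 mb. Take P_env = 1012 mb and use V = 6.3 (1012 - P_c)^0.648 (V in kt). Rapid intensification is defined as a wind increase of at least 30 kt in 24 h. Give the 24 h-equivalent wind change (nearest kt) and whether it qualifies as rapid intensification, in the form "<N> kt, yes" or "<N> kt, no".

49 kt, yes

V₁: ΔP = 45, V ≈ 6.3 × 45^0.648 ≈ 74.24 kt.
V₂: ΔP = 57, V ≈ 6.3 × 57^0.648 ≈ 86.53 kt.
ΔV over 6 h = 12.29 kt → 24 h equivalent = 12.29 × 24/6 ≈ 49.16 kt.
49 kt ≥ 30 kt ⇒ rapid intensification.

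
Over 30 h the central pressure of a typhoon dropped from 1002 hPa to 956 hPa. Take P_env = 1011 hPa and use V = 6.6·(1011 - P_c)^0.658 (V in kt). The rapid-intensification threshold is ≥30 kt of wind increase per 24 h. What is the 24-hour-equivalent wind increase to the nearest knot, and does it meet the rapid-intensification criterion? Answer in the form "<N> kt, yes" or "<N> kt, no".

51 kt, yes

V₁: ΔP = 9, V ≈ 6.6 × 9^0.658 ≈ 28.02 kt.
V₂: ΔP = 55, V ≈ 6.6 × 55^0.658 ≈ 92.19 kt.
ΔV over 30 h = 64.17 kt → 24 h equivalent = 64.17 × 24/30 ≈ 51.34 kt.
51 kt ≥ 30 kt ⇒ rapid intensification.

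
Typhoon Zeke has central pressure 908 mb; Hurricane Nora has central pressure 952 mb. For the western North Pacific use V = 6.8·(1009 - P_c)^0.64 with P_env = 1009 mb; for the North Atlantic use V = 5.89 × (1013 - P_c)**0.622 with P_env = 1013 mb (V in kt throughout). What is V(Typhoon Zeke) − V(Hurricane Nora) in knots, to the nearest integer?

54 kt

Typhoon Zeke: ΔP = 101; V ≈ 6.8 × 101^0.64 ≈ 130.40 kt.
Hurricane Nora: ΔP = 61; V ≈ 5.89 × 61^0.622 ≈ 75.96 kt.
Difference ≈ 130.40 − 75.96 = 54.44 → 54 kt.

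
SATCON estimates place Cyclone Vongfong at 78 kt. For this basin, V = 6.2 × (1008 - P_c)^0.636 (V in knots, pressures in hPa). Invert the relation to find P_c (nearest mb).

954 mb

ΔP = (V / 6.2)^(1/0.636) = (78/6.2)^1.572.
78/6.2 = 12.581; 12.581^1.572 ≈ 53.59 mb.
P_c = 1008 − 53.59 = 954.41 ≈ 954 mb.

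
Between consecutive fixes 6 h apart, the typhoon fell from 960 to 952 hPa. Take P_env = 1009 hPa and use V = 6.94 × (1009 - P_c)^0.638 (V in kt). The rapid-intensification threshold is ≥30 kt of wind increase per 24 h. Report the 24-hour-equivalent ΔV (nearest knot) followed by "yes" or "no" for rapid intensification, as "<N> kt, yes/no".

V₁: ΔP = 49, V ≈ 6.94 × 49^0.638 ≈ 83.12 kt.
V₂: ΔP = 57, V ≈ 6.94 × 57^0.638 ≈ 91.54 kt.
ΔV over 6 h = 8.42 kt → 24 h equivalent = 8.42 × 24/6 ≈ 33.68 kt.
34 kt ≥ 30 kt ⇒ rapid intensification.

34 kt, yes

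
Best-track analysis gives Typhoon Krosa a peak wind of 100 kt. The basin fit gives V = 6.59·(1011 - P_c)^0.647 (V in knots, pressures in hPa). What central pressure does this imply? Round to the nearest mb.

944 mb

ΔP = (V / 6.59)^(1/0.647) = (100/6.59)^1.546.
100/6.59 = 15.175; 15.175^1.546 ≈ 66.92 mb.
P_c = 1011 − 66.92 = 944.08 ≈ 944 mb.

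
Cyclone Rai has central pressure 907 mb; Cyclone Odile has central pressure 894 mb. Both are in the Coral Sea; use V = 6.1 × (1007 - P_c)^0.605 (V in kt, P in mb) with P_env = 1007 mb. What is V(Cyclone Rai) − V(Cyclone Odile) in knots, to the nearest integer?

-8 kt

Cyclone Rai: ΔP = 100; V ≈ 6.1 × 100^0.605 ≈ 98.93 kt.
Cyclone Odile: ΔP = 113; V ≈ 6.1 × 113^0.605 ≈ 106.52 kt.
Difference ≈ 98.93 − 106.52 = -7.59 → -8 kt.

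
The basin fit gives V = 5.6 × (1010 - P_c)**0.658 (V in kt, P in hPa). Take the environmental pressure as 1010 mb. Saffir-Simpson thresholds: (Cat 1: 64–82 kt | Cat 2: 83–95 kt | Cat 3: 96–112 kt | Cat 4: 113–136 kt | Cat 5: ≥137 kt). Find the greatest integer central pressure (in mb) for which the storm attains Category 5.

881 mb

Category 5 begins at V = 137 kt.
Required ΔP = (137/5.6)^(1/0.658) = 24.464^1.520 ≈ 128.89 mb.
P_c ≤ 1010 − 128.89 = 881.11, so the highest integer P_c is 881 mb.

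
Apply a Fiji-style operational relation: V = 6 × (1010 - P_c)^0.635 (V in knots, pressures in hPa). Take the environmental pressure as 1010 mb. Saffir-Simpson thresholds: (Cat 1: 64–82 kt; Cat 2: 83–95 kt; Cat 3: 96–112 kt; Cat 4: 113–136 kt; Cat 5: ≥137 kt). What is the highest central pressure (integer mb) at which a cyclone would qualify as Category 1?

Category 1 begins at V = 64 kt.
Required ΔP = (64/6)^(1/0.635) = 10.667^1.575 ≈ 41.59 mb.
P_c ≤ 1010 − 41.59 = 968.41, so the highest integer P_c is 968 mb.

968 mb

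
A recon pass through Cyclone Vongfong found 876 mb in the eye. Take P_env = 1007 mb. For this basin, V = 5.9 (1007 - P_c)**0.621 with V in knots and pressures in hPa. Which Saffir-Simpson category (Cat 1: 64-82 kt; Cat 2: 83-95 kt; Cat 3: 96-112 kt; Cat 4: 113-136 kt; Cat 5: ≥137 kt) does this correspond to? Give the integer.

4

ΔP = 1007 − 876 = 131 mb.
V ≈ 5.9 × 131^0.621 = 5.9 × 20.65 ≈ 122 kt.
122 kt falls in the Category 4 band.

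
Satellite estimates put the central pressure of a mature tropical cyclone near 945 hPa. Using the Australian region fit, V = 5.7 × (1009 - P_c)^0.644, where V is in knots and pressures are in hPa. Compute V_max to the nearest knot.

83 kt

ΔP = 1009 − 945 = 64 hPa.
64^0.644 ≈ 14.561.
V ≈ 5.7 × 14.561 ≈ 83.0 kt.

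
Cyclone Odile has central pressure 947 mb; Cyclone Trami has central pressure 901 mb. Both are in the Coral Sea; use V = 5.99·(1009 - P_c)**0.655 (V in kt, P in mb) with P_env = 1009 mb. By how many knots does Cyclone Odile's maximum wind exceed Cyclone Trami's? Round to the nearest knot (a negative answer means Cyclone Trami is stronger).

-39 kt

Cyclone Odile: ΔP = 62; V ≈ 5.99 × 62^0.655 ≈ 89.42 kt.
Cyclone Trami: ΔP = 108; V ≈ 5.99 × 108^0.655 ≈ 128.62 kt.
Difference ≈ 89.42 − 128.62 = -39.20 → -39 kt.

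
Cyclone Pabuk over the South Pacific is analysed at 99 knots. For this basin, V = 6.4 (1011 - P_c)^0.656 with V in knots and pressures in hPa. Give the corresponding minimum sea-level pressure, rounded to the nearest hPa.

ΔP = (V / 6.4)^(1/0.656) = (99/6.4)^1.524.
99/6.4 = 15.469; 15.469^1.524 ≈ 65.04 hPa.
P_c = 1011 − 65.04 = 945.96 ≈ 946 hPa.

946 hPa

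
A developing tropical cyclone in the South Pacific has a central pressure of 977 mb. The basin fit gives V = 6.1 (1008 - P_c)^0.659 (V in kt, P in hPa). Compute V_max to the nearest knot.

59 kt

ΔP = 1008 − 977 = 31 mb.
31^0.659 ≈ 9.612.
V ≈ 6.1 × 9.612 ≈ 58.6 kt.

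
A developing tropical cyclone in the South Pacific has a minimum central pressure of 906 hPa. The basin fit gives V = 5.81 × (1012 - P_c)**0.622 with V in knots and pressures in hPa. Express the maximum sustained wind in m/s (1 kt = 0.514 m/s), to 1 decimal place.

ΔP = 1012 − 906 = 106 hPa.
V ≈ 5.81 × 106^0.622 = 5.81 × 18.186 ≈ 105.661 kt.
105.661 × 0.514 ≈ 54.31 m/s → 54.3 m/s.

54.3 m/s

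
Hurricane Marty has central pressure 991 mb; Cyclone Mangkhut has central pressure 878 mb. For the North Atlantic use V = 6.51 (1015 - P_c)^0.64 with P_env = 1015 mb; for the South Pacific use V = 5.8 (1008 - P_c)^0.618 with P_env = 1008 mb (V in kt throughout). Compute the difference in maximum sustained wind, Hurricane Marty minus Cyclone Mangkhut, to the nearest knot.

-68 kt

Hurricane Marty: ΔP = 24; V ≈ 6.51 × 24^0.64 ≈ 49.76 kt.
Cyclone Mangkhut: ΔP = 130; V ≈ 5.8 × 130^0.618 ≈ 117.45 kt.
Difference ≈ 49.76 − 117.45 = -67.69 → -68 kt.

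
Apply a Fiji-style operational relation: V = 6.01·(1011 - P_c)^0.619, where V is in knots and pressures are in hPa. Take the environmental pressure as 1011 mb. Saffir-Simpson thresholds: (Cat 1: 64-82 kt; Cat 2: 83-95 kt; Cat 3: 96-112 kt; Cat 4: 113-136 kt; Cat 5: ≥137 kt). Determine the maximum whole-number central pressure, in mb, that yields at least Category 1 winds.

965 mb

Category 1 begins at V = 64 kt.
Required ΔP = (64/6.01)^(1/0.619) = 10.649^1.616 ≈ 45.67 mb.
P_c ≤ 1011 − 45.67 = 965.33, so the highest integer P_c is 965 mb.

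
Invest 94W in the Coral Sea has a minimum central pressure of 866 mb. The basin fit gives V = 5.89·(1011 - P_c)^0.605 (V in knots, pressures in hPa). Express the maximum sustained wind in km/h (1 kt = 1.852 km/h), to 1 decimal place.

ΔP = 1011 − 866 = 145 mb.
V ≈ 5.89 × 145^0.605 = 5.89 × 20.306 ≈ 119.603 kt.
119.603 × 1.852 ≈ 221.51 km/h → 221.5 km/h.

221.5 km/h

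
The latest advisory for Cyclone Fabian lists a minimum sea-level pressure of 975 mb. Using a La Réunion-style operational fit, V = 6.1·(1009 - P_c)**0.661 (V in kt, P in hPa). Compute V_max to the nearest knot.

63 kt

ΔP = 1009 − 975 = 34 mb.
34^0.661 ≈ 10.287.
V ≈ 6.1 × 10.287 ≈ 62.8 kt.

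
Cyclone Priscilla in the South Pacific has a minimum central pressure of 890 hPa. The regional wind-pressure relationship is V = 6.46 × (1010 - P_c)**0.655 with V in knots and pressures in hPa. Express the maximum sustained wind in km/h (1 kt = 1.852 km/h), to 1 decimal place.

ΔP = 1010 − 890 = 120 hPa.
V ≈ 6.46 × 120^0.655 = 6.46 × 23.007 ≈ 148.626 kt.
148.626 × 1.852 ≈ 275.26 km/h → 275.3 km/h.

275.3 km/h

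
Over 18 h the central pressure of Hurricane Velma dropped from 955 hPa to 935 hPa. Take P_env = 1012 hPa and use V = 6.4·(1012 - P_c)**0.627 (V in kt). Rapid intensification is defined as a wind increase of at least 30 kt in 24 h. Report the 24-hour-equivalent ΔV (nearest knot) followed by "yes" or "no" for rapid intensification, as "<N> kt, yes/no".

V₁: ΔP = 57, V ≈ 6.4 × 57^0.627 ≈ 80.74 kt.
V₂: ΔP = 77, V ≈ 6.4 × 77^0.627 ≈ 97.50 kt.
ΔV over 18 h = 16.76 kt → 24 h equivalent = 16.76 × 24/18 ≈ 22.35 kt.
22 kt < 30 kt ⇒ not rapid intensification.

22 kt, no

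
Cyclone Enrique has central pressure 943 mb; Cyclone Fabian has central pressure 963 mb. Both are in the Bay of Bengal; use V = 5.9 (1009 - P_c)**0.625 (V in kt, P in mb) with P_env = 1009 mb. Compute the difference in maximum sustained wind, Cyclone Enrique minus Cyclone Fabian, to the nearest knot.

16 kt

Cyclone Enrique: ΔP = 66; V ≈ 5.9 × 66^0.625 ≈ 80.92 kt.
Cyclone Fabian: ΔP = 46; V ≈ 5.9 × 46^0.625 ≈ 64.58 kt.
Difference ≈ 80.92 − 64.58 = 16.34 → 16 kt.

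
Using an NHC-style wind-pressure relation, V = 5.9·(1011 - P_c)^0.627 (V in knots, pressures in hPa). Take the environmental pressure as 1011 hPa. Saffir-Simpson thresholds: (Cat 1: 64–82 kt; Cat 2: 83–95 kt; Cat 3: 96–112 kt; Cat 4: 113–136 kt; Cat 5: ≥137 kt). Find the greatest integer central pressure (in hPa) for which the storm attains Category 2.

Category 2 begins at V = 83 kt.
Required ΔP = (83/5.9)^(1/0.627) = 14.068^1.595 ≈ 67.81 hPa.
P_c ≤ 1011 − 67.81 = 943.19, so the highest integer P_c is 943 hPa.

943 hPa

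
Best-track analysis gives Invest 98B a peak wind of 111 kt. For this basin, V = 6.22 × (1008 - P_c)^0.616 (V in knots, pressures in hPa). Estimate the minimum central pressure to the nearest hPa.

900 hPa

ΔP = (V / 6.22)^(1/0.616) = (111/6.22)^1.623.
111/6.22 = 17.846; 17.846^1.623 ≈ 107.57 hPa.
P_c = 1008 − 107.57 = 900.43 ≈ 900 hPa.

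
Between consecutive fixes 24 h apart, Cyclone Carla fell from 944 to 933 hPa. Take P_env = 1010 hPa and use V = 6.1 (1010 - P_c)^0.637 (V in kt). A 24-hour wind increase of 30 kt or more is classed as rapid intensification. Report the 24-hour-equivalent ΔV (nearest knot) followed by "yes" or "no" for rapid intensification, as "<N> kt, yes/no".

9 kt, no

V₁: ΔP = 66, V ≈ 6.1 × 66^0.637 ≈ 87.98 kt.
V₂: ΔP = 77, V ≈ 6.1 × 77^0.637 ≈ 97.06 kt.
ΔV over 24 h = 9.08 kt → 24 h equivalent = 9.08 × 24/24 ≈ 9.08 kt.
9 kt < 30 kt ⇒ not rapid intensification.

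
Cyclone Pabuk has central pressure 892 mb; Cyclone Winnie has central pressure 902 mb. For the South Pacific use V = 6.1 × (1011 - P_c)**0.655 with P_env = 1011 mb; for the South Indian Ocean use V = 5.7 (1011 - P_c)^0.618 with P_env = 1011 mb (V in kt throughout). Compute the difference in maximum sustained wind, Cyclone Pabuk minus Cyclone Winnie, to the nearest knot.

Cyclone Pabuk: ΔP = 119; V ≈ 6.1 × 119^0.655 ≈ 139.58 kt.
Cyclone Winnie: ΔP = 109; V ≈ 5.7 × 109^0.618 ≈ 103.52 kt.
Difference ≈ 139.58 − 103.52 = 36.06 → 36 kt.

36 kt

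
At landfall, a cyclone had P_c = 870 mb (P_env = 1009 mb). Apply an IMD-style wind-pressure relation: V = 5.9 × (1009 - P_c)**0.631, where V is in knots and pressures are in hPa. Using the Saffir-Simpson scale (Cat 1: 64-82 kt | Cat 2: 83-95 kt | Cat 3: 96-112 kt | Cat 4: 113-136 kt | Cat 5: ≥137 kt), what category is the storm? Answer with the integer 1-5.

4

ΔP = 1009 − 870 = 139 mb.
V ≈ 5.9 × 139^0.631 = 5.9 × 22.50 ≈ 133 kt.
133 kt falls in the Category 4 band.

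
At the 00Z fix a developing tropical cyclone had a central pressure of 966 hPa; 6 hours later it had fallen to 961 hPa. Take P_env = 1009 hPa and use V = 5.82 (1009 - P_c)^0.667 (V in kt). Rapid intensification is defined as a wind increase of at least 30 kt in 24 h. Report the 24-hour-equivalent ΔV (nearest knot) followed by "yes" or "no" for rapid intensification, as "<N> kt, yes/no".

V₁: ΔP = 43, V ≈ 5.82 × 43^0.667 ≈ 71.52 kt.
V₂: ΔP = 48, V ≈ 5.82 × 48^0.667 ≈ 76.97 kt.
ΔV over 6 h = 5.45 kt → 24 h equivalent = 5.45 × 24/6 ≈ 21.80 kt.
22 kt < 30 kt ⇒ not rapid intensification.

22 kt, no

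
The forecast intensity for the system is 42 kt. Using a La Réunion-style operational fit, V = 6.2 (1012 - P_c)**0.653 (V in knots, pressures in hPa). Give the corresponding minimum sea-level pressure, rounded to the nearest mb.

ΔP = (V / 6.2)^(1/0.653) = (42/6.2)^1.531.
42/6.2 = 6.774; 6.774^1.531 ≈ 18.72 mb.
P_c = 1012 − 18.72 = 993.28 ≈ 993 mb.

993 mb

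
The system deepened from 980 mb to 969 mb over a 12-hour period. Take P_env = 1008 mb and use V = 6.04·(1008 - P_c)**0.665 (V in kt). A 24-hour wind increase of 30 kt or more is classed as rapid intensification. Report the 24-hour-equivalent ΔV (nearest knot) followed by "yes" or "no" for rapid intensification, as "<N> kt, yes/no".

V₁: ΔP = 28, V ≈ 6.04 × 28^0.665 ≈ 55.39 kt.
V₂: ΔP = 39, V ≈ 6.04 × 39^0.665 ≈ 69.04 kt.
ΔV over 12 h = 13.65 kt → 24 h equivalent = 13.65 × 24/12 ≈ 27.30 kt.
27 kt < 30 kt ⇒ not rapid intensification.

27 kt, no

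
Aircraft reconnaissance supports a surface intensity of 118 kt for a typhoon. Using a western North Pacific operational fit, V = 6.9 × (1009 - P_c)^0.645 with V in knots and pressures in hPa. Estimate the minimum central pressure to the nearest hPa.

ΔP = (V / 6.9)^(1/0.645) = (118/6.9)^1.550.
118/6.9 = 17.101; 17.101^1.550 ≈ 81.60 hPa.
P_c = 1009 − 81.60 = 927.40 ≈ 927 hPa.

927 hPa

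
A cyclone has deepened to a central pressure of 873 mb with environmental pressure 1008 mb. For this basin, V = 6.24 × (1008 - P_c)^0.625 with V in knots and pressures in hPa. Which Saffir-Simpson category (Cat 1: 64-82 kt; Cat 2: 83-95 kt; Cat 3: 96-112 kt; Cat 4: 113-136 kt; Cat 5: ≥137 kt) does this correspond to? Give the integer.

ΔP = 1008 − 873 = 135 mb.
V ≈ 6.24 × 135^0.625 = 6.24 × 21.45 ≈ 134 kt.
134 kt falls in the Category 4 band.

4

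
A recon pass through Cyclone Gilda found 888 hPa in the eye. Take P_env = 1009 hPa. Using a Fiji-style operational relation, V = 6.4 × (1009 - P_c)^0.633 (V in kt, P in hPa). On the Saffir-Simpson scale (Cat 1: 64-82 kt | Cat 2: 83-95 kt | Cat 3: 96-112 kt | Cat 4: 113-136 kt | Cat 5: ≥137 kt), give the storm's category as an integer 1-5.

ΔP = 1009 − 888 = 121 hPa.
V ≈ 6.4 × 121^0.633 = 6.4 × 20.82 ≈ 133 kt.
133 kt falls in the Category 4 band.

4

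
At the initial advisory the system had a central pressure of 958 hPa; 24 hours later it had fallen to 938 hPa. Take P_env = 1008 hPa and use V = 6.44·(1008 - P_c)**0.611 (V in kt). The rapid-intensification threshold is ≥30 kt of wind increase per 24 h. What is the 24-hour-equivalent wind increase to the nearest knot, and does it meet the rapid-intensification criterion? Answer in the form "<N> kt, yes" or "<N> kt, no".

V₁: ΔP = 50, V ≈ 6.44 × 50^0.611 ≈ 70.30 kt.
V₂: ΔP = 70, V ≈ 6.44 × 70^0.611 ≈ 86.35 kt.
ΔV over 24 h = 16.05 kt → 24 h equivalent = 16.05 × 24/24 ≈ 16.05 kt.
16 kt < 30 kt ⇒ not rapid intensification.

16 kt, no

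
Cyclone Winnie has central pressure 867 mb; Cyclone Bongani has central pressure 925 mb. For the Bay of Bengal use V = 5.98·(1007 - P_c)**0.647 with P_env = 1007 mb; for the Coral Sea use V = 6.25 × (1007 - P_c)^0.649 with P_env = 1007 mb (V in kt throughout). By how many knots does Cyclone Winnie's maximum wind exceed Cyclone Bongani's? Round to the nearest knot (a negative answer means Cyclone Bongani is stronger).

37 kt

Cyclone Winnie: ΔP = 140; V ≈ 5.98 × 140^0.647 ≈ 146.30 kt.
Cyclone Bongani: ΔP = 82; V ≈ 6.25 × 82^0.649 ≈ 109.13 kt.
Difference ≈ 146.30 − 109.13 = 37.17 → 37 kt.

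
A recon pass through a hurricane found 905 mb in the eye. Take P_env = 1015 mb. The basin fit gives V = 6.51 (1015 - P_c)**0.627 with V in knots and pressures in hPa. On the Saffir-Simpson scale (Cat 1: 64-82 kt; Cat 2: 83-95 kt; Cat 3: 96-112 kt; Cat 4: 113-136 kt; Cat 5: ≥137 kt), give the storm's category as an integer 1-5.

4

ΔP = 1015 − 905 = 110 mb.
V ≈ 6.51 × 110^0.627 = 6.51 × 19.05 ≈ 124 kt.
124 kt falls in the Category 4 band.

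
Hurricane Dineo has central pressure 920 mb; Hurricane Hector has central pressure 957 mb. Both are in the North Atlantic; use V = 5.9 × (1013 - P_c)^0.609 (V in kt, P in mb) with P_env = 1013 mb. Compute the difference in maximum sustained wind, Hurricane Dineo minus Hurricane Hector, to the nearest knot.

25 kt

Hurricane Dineo: ΔP = 93; V ≈ 5.9 × 93^0.609 ≈ 93.25 kt.
Hurricane Hector: ΔP = 56; V ≈ 5.9 × 56^0.609 ≈ 68.47 kt.
Difference ≈ 93.25 − 68.47 = 24.78 → 25 kt.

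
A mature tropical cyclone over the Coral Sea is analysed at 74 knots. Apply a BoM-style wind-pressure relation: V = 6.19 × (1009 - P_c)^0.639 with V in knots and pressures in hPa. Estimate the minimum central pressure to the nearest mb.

ΔP = (V / 6.19)^(1/0.639) = (74/6.19)^1.565.
74/6.19 = 11.955; 11.955^1.565 ≈ 48.56 mb.
P_c = 1009 − 48.56 = 960.44 ≈ 960 mb.

960 mb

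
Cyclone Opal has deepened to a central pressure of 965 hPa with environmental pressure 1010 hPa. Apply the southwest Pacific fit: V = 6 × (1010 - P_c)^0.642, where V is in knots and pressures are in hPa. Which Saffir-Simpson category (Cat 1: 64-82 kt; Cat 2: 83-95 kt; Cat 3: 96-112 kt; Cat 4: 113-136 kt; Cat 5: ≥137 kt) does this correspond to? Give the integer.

1

ΔP = 1010 − 965 = 45 hPa.
V ≈ 6 × 45^0.642 = 6 × 11.52 ≈ 69 kt.
69 kt falls in the Category 1 band.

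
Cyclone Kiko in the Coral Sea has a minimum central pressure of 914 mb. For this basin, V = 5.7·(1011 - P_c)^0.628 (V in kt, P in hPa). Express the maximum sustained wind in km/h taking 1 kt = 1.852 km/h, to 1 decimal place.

ΔP = 1011 − 914 = 97 mb.
V ≈ 5.7 × 97^0.628 = 5.7 × 17.689 ≈ 100.825 kt.
100.825 × 1.852 ≈ 186.73 km/h → 186.7 km/h.

186.7 km/h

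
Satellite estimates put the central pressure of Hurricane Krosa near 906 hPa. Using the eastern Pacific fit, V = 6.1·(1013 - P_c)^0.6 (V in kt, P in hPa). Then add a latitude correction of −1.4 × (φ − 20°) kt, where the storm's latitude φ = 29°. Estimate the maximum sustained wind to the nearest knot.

ΔP = 1013 − 906 = 107 hPa.
107^0.6 ≈ 16.506.
V ≈ 6.1 × 16.506 ≈ 100.7 kt.
Latitude correction: −1.4 × (29 − 20) = -12.6 kt.
Corrected V ≈ 88.1 kt → 88 kt.

88 kt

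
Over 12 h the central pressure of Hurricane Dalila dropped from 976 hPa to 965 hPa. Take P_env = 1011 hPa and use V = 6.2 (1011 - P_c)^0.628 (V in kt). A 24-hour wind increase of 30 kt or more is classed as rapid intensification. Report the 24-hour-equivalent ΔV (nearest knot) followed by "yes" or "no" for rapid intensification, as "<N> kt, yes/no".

22 kt, no

V₁: ΔP = 35, V ≈ 6.2 × 35^0.628 ≈ 57.82 kt.
V₂: ΔP = 46, V ≈ 6.2 × 46^0.628 ≈ 68.64 kt.
ΔV over 12 h = 10.82 kt → 24 h equivalent = 10.82 × 24/12 ≈ 21.64 kt.
22 kt < 30 kt ⇒ not rapid intensification.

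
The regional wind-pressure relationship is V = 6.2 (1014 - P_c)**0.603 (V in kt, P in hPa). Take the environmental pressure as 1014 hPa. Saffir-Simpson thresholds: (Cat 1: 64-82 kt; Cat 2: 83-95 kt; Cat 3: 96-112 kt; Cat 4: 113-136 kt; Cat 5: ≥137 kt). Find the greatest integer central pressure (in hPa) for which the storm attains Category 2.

Category 2 begins at V = 83 kt.
Required ΔP = (83/6.2)^(1/0.603) = 13.387^1.658 ≈ 73.87 hPa.
P_c ≤ 1014 − 73.87 = 940.13, so the highest integer P_c is 940 hPa.

940 hPa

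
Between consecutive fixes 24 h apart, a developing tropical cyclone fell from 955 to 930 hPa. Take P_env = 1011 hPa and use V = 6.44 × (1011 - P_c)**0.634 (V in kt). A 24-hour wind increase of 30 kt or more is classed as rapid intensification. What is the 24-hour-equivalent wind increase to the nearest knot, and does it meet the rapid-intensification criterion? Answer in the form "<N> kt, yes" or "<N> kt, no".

V₁: ΔP = 56, V ≈ 6.44 × 56^0.634 ≈ 82.65 kt.
V₂: ΔP = 81, V ≈ 6.44 × 81^0.634 ≈ 104.44 kt.
ΔV over 24 h = 21.79 kt → 24 h equivalent = 21.79 × 24/24 ≈ 21.79 kt.
22 kt < 30 kt ⇒ not rapid intensification.

22 kt, no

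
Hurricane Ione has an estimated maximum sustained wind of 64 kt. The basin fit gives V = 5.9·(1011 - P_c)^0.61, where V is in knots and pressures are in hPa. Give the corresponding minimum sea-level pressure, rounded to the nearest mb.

961 mb

ΔP = (V / 5.9)^(1/0.61) = (64/5.9)^1.639.
64/5.9 = 10.847; 10.847^1.639 ≈ 49.80 mb.
P_c = 1011 − 49.80 = 961.20 ≈ 961 mb.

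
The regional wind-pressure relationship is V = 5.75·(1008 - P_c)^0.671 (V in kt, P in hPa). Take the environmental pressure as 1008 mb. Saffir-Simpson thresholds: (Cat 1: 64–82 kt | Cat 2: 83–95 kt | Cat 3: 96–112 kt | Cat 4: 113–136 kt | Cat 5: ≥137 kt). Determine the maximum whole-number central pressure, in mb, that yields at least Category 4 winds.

Category 4 begins at V = 113 kt.
Required ΔP = (113/5.75)^(1/0.671) = 19.652^1.490 ≈ 84.64 mb.
P_c ≤ 1008 − 84.64 = 923.36, so the highest integer P_c is 923 mb.

923 mb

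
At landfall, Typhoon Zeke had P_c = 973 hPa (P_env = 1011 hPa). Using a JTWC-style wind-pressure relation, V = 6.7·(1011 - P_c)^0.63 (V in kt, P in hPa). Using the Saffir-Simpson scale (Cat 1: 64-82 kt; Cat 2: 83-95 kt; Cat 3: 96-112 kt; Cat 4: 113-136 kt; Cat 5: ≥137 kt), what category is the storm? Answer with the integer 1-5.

ΔP = 1011 − 973 = 38 hPa.
V ≈ 6.7 × 38^0.63 = 6.7 × 9.89 ≈ 66 kt.
66 kt falls in the Category 1 band.

1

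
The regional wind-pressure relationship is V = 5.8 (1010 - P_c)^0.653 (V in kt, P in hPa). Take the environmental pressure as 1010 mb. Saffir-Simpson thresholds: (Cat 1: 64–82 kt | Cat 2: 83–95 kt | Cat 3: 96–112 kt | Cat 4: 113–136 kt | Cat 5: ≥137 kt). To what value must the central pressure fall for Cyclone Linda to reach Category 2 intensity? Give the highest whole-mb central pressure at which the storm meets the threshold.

Category 2 begins at V = 83 kt.
Required ΔP = (83/5.8)^(1/0.653) = 14.310^1.531 ≈ 58.85 mb.
P_c ≤ 1010 − 58.85 = 951.15, so the highest integer P_c is 951 mb.

951 mb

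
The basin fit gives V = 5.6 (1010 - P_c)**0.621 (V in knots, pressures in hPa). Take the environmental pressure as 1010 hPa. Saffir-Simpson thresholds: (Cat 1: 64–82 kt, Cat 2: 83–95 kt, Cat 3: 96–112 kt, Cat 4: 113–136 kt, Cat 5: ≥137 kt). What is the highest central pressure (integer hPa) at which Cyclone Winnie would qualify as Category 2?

933 hPa

Category 2 begins at V = 83 kt.
Required ΔP = (83/5.6)^(1/0.621) = 14.821^1.610 ≈ 76.82 hPa.
P_c ≤ 1010 − 76.82 = 933.18, so the highest integer P_c is 933 hPa.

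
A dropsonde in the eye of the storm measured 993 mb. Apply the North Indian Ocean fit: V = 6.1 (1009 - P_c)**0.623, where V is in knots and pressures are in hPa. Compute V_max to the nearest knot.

ΔP = 1009 − 993 = 16 mb.
16^0.623 ≈ 5.626.
V ≈ 6.1 × 5.626 ≈ 34.3 kt.

34 kt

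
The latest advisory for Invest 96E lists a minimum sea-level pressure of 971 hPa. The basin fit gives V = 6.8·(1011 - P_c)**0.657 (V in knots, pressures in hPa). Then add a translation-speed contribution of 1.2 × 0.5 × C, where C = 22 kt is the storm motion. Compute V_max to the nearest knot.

90 kt

ΔP = 1011 − 971 = 40 hPa.
40^0.657 ≈ 11.286.
V ≈ 6.8 × 11.286 ≈ 76.7 kt.
Translation term: 1.2 × 0.5 × 22 = 13.2 kt.
Corrected V ≈ 89.9 kt → 90 kt.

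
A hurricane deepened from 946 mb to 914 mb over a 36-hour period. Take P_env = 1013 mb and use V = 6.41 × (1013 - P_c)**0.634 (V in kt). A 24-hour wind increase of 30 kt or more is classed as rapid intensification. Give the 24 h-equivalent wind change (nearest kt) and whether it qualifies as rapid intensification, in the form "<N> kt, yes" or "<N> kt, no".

V₁: ΔP = 67, V ≈ 6.41 × 67^0.634 ≈ 92.17 kt.
V₂: ΔP = 99, V ≈ 6.41 × 99^0.634 ≈ 118.06 kt.
ΔV over 36 h = 25.89 kt → 24 h equivalent = 25.89 × 24/36 ≈ 17.26 kt.
17 kt < 30 kt ⇒ not rapid intensification.

17 kt, no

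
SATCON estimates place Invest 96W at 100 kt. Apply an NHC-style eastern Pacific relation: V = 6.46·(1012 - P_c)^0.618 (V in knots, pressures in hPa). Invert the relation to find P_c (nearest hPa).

928 hPa

ΔP = (V / 6.46)^(1/0.618) = (100/6.46)^1.618.
100/6.46 = 15.480; 15.480^1.618 ≈ 84.18 hPa.
P_c = 1012 − 84.18 = 927.82 ≈ 928 hPa.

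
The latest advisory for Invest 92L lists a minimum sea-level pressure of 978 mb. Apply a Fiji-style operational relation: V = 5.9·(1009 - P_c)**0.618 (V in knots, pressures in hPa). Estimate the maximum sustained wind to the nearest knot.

49 kt

ΔP = 1009 − 978 = 31 mb.
31^0.618 ≈ 8.350.
V ≈ 5.9 × 8.350 ≈ 49.3 kt.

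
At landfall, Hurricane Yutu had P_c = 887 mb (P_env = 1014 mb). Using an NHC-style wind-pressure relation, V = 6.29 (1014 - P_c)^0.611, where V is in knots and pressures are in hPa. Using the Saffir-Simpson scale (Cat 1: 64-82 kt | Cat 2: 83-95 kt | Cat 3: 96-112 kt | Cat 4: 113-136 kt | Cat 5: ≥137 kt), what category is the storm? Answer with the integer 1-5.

ΔP = 1014 − 887 = 127 mb.
V ≈ 6.29 × 127^0.611 = 6.29 × 19.29 ≈ 121 kt.
121 kt falls in the Category 4 band.

4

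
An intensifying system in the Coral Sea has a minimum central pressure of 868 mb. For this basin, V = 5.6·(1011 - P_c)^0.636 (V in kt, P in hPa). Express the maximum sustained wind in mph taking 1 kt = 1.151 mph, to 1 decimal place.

ΔP = 1011 − 868 = 143 mb.
V ≈ 5.6 × 143^0.636 = 5.6 × 23.485 ≈ 131.517 kt.
131.517 × 1.151 ≈ 151.38 mph → 151.4 mph.

151.4 mph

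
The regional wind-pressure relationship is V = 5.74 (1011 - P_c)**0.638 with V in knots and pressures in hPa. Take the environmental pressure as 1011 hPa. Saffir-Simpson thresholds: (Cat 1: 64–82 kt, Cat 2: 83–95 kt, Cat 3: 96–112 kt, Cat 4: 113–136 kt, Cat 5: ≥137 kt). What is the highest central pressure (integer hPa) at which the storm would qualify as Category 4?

Category 4 begins at V = 113 kt.
Required ΔP = (113/5.74)^(1/0.638) = 19.686^1.567 ≈ 106.78 hPa.
P_c ≤ 1011 − 106.78 = 904.22, so the highest integer P_c is 904 hPa.

904 hPa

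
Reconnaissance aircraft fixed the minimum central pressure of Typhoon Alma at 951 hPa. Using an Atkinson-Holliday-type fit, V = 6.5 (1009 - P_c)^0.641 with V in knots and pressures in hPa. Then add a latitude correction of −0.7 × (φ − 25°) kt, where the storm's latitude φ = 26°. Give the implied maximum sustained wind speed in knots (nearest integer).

ΔP = 1009 − 951 = 58 hPa.
58^0.641 ≈ 13.501.
V ≈ 6.5 × 13.501 ≈ 87.8 kt.
Latitude correction: −0.7 × (26 − 25) = -0.7 kt.
Corrected V ≈ 87.1 kt → 87 kt.

87 kt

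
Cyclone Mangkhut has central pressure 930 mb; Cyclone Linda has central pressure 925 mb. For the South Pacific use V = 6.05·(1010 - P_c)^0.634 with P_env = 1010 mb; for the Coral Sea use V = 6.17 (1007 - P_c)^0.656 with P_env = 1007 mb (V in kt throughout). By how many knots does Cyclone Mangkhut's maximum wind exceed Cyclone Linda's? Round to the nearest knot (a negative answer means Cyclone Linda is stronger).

-14 kt

Cyclone Mangkhut: ΔP = 80; V ≈ 6.05 × 80^0.634 ≈ 97.35 kt.
Cyclone Linda: ΔP = 82; V ≈ 6.17 × 82^0.656 ≈ 111.11 kt.
Difference ≈ 97.35 − 111.11 = -13.76 → -14 kt.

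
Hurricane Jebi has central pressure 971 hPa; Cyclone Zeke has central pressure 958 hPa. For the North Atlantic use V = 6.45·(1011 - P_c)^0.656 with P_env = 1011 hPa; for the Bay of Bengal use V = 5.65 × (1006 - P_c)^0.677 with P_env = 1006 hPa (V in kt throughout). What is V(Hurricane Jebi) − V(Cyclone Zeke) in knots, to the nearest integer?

Hurricane Jebi: ΔP = 40; V ≈ 6.45 × 40^0.656 ≈ 72.53 kt.
Cyclone Zeke: ΔP = 48; V ≈ 5.65 × 48^0.677 ≈ 77.67 kt.
Difference ≈ 72.53 − 77.67 = -5.14 → -5 kt.

-5 kt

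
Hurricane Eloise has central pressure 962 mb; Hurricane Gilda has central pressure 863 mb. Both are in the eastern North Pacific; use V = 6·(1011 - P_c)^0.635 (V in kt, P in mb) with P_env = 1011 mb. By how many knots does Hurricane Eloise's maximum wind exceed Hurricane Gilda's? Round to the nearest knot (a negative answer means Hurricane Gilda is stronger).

-72 kt

Hurricane Eloise: ΔP = 49; V ≈ 6 × 49^0.635 ≈ 71.03 kt.
Hurricane Gilda: ΔP = 148; V ≈ 6 × 148^0.635 ≈ 143.31 kt.
Difference ≈ 71.03 − 143.31 = -72.28 → -72 kt.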